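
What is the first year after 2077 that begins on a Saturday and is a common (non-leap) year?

2078

Jan 1 advances by 2 weekdays after a leap year and by 1 after a common year.
2077: Jan 1 is Friday.
2078: Saturday
2078 begins on a Saturday and is a common year.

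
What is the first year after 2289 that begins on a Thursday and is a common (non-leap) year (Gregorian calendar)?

2291

Jan 1 advances by 2 weekdays after a leap year and by 1 after a common year.
2289: Jan 1 is Tuesday.
2290: Wednesday
2291: Thursday
2291 begins on a Thursday and is a common year.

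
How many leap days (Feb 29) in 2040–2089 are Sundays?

2

Leap years in 2040–2089: 13 of them.
Feb 29 weekday advances by 5 (mod 7) from one leap year to the next four years later (or differs when a century non-leap intervenes).
Leap-day weekdays: 2040:Wed 2044:Mon 2048:Sat 2052:Thu 2056:Tue 2060:Sun✓ 2064:Fri 2068:Wed 2072:Mon 2076:Sat 2080:Thu 2084:Tue 2088:Sun✓
Sunday: 2060, 2088 → 2.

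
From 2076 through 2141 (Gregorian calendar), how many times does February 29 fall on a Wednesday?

3

Leap years in 2076–2141: 16 of them.
Feb 29 weekday advances by 5 (mod 7) from one leap year to the next four years later (or differs when a century non-leap intervenes).
Leap-day weekdays: 2076:Sat 2080:Thu 2084:Tue 2088:Sun 2092:Fri 2096:Wed✓ 2104:Fri 2108:Wed✓ 2112:Mon 2116:Sat 2120:Thu 2124:Tue 2128:Sun 2132:Fri 2136:Wed✓ 2140:Mon
Wednesday: 2096, 2108, 2136 → 3.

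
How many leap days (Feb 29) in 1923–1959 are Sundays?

Leap years in 1923–1959: 9 of them.
Feb 29 weekday advances by 5 (mod 7) from one leap year to the next four years later (or differs when a century non-leap intervenes).
Leap-day weekdays: 1924:Fri 1928:Wed 1932:Mon 1936:Sat 1940:Thu 1944:Tue 1948:Sun✓ 1952:Fri 1956:Wed
Sunday: 1948 → 1.

1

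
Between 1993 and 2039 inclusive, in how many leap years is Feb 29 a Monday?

1

Leap years in 1993–2039: 11 of them.
Feb 29 weekday advances by 5 (mod 7) from one leap year to the next four years later (or differs when a century non-leap intervenes).
Leap-day weekdays: 1996:Thu 2000:Tue 2004:Sun 2008:Fri 2012:Wed 2016:Mon✓ 2020:Sat 2024:Thu 2028:Tue 2032:Sun 2036:Fri
Monday: 2016 → 1.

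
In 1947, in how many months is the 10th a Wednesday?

2

Check the 10th of each month of 1947: Jan 10: Fri, Feb 10: Mon, Mar 10: Mon, Apr 10: Thu, May 10: Sat, Jun 10: Tue, Jul 10: Thu, Aug 10: Sun, Sep 10: Wed, Oct 10: Fri, Nov 10: Mon, Dec 10: Wed.
Wednesday occurs in September, December — 2 months.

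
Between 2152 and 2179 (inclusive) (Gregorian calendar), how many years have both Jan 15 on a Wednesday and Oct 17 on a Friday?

3

Check each year's weekday for Jan 15 and Oct 17:
  2152: Sat/Tue  2153: Mon/Wed  2154: Tue/Thu  2155: Wed/Fri ✓  2156: Thu/Sun  2157: Sat/Mon  2158: Sun/Tue  2159: Mon/Wed  2160: Tue/Fri  2161: Thu/Sat  2162: Fri/Sun  2163: Sat/Mon  2164: Sun/Wed  2165: Tue/Thu  2166: Wed/Fri ✓  2167: Thu/Sat  2168: Fri/Mon  2169: Sun/Tue  2170: Mon/Wed  2171: Tue/Thu  2172: Wed/Sat  2173: Fri/Sun  2174: Sat/Mon  2175: Sun/Tue  2176: Mon/Thu  2177: Wed/Fri ✓  2178: Thu/Sat  2179: Fri/Sun
Both conditions hold in: 2155, 2166, 2177 — 3.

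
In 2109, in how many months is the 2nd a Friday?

1

Check the 2nd of each month of 2109: Jan 2: Wed, Feb 2: Sat, Mar 2: Sat, Apr 2: Tue, May 2: Thu, Jun 2: Sun, Jul 2: Tue, Aug 2: Fri, Sep 2: Mon, Oct 2: Wed, Nov 2: Sat, Dec 2: Mon.
Friday occurs in August — 1 month.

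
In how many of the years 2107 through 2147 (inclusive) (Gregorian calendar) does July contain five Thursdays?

16

July has 31 days; it has five Thursdays when Thursday falls among the first (month-length − 28) days — i.e. when July 1 is one of Thursday/Wednesday/Tuesday.
July 1 by year: 2107:Fri 2108:Sun 2109:Mon 2110:Tue✓ 2111:Wed✓ 2112:Fri 2113:Sat 2114:Sun 2115:Mon 2116:Wed✓ 2117:Thu✓ 2118:Fri 2119:Sat 2120:Mon 2121:Tue✓ …(11 more)… 2133:Wed✓ 2134:Thu✓ 2135:Fri 2136:Sun 2137:Mon 2138:Tue✓ 2139:Wed✓ 2140:Fri 2141:Sat 2142:Sun 2143:Mon 2144:Wed✓ 2145:Thu✓ 2146:Fri 2147:Sat
Years with five Thursdays: 2110, 2111, 2116, 2117, 2121, 2122, 2123, 2127, 2128, 2132, 2133, 2134, 2138, 2139, 2144, 2145 → 16.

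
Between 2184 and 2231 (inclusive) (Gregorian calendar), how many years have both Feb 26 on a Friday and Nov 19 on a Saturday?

Check each year's weekday for Feb 26 and Nov 19:
  2184: Thu/Fri  2185: Sat/Sat  2186: Sun/Sun  2187: Mon/Mon  2188: Tue/Wed  2189: Thu/Thu  2190: Fri/Fri  2191: Sat/Sat  2192: Sun/Mon  2193: Tue/Tue  2194: Wed/Wed  2195: Thu/Thu  2196: Fri/Sat ✓  2197: Sun/Sun  …(20 more)…  2218: Thu/Thu  2219: Fri/Fri  2220: Sat/Sun  2221: Mon/Mon  2222: Tue/Tue  2223: Wed/Wed  2224: Thu/Fri  2225: Sat/Sat  2226: Sun/Sun  2227: Mon/Mon  2228: Tue/Wed  2229: Thu/Thu  2230: Fri/Fri  2231: Sat/Sat
Both conditions hold in: 2196, 2208 — 2.

2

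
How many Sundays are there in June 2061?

4

June 2061 has 30 days and begins on Wednesday.
The first Sunday is June 5.
Sundays fall on 5, 12, 19, 26 — that's 4.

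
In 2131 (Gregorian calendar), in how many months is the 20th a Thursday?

2

Check the 20th of each month of 2131: Jan 20: Sat, Feb 20: Tue, Mar 20: Tue, Apr 20: Fri, May 20: Sun, Jun 20: Wed, Jul 20: Fri, Aug 20: Mon, Sep 20: Thu, Oct 20: Sat, Nov 20: Tue, Dec 20: Thu.
Thursday occurs in September, December — 2 months.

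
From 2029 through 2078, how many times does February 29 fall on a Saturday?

2

Leap years in 2029–2078: 12 of them.
Feb 29 weekday advances by 5 (mod 7) from one leap year to the next four years later (or differs when a century non-leap intervenes).
Leap-day weekdays: 2032:Sun 2036:Fri 2040:Wed 2044:Mon 2048:Sat✓ 2052:Thu 2056:Tue 2060:Sun 2064:Fri 2068:Wed 2072:Mon 2076:Sat✓
Saturday: 2048, 2076 → 2.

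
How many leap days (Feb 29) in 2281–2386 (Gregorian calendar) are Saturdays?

4

Leap years in 2281–2386: 25 of them.
Feb 29 weekday advances by 5 (mod 7) from one leap year to the next four years later (or differs when a century non-leap intervenes).
Leap-day weekdays: 2284:Fri 2288:Wed 2292:Mon 2296:Sat✓ 2304:Mon 2308:Sat✓ 2312:Thu 2316:Tue 2320:Sun 2324:Fri 2328:Wed 2332:Mon 2336:Sat✓ 2340:Thu 2344:Tue 2348:Sun 2352:Fri 2356:Wed 2360:Mon 2364:Sat✓ 2368:Thu 2372:Tue 2376:Sun 2380:Fri 2384:Wed
Saturday: 2296, 2308, 2336, 2364 → 4.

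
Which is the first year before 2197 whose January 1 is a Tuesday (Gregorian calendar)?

Jan 1 advances by 2 weekdays after a leap year and by 1 after a common year.
2197: Jan 1 is Sunday.
2196: Friday (leap)
2195: Thursday
2194: Wednesday
2193: Tuesday
2193 begins on a Tuesday

2193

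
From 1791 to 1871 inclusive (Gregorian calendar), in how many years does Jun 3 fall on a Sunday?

12

Track Jun 3's weekday year by year (advancing +1, or +2 across a Feb 29):
  1791: Fri  1792: Sun (+2) ✓  1793: Mon (+1)  1794: Tue (+1)  1795: Wed (+1)
  1796: Fri (+2)  1797: Sat (+1)  1798: Sun (+1) ✓  1799: Mon (+1)  1800: Tue (+1)
  1801: Wed (+1)  1802: Thu (+1)  1803: Fri (+1)  1804: Sun (+2) ✓  … (53 more years) …
  1858: Thu (+1)  1859: Fri (+1)  1860: Sun (+2) ✓  1861: Mon (+1)  1862: Tue (+1)
  1863: Wed (+1)  1864: Fri (+2)  1865: Sat (+1)  1866: Sun (+1) ✓  1867: Mon (+1)
  1868: Wed (+2)  1869: Thu (+1)  1870: Fri (+1)  1871: Sat (+1)
Sunday years: 1792, 1798, 1804, 1810, 1821, 1827, 1832, 1838, 1849, 1855, 1860, 1866 — 12 in total.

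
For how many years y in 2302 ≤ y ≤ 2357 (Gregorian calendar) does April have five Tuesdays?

April has 30 days; it has five Tuesdays when Tuesday falls among the first (month-length − 28) days — i.e. when April 1 is one of Tuesday/Monday.
April 1 by year: 2302:Tue✓ 2303:Wed 2304:Fri 2305:Sat 2306:Sun 2307:Mon✓ 2308:Wed 2309:Thu 2310:Fri 2311:Sat 2312:Mon✓ 2313:Tue✓ 2314:Wed 2315:Thu 2316:Sat …(26 more)… 2343:Thu 2344:Sat 2345:Sun 2346:Mon✓ 2347:Tue✓ 2348:Thu 2349:Fri 2350:Sat 2351:Sun 2352:Tue✓ 2353:Wed 2354:Thu 2355:Fri 2356:Sun 2357:Mon✓
Years with five Tuesdays: 2302, 2307, 2312, 2313, 2318, 2319, 2324, 2329, 2330, 2335, 2340, 2341, 2346, 2347, 2352, 2357 → 16.

16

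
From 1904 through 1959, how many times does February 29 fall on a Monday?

2

Leap years in 1904–1959: 14 of them.
Feb 29 weekday advances by 5 (mod 7) from one leap year to the next four years later (or differs when a century non-leap intervenes).
Leap-day weekdays: 1904:Mon✓ 1908:Sat 1912:Thu 1916:Tue 1920:Sun 1924:Fri 1928:Wed 1932:Mon✓ 1936:Sat 1940:Thu 1944:Tue 1948:Sun 1952:Fri 1956:Wed
Monday: 1904, 1932 → 2.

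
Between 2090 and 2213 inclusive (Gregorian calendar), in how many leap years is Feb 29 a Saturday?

Leap years in 2090–2213: 29 of them.
Feb 29 weekday advances by 5 (mod 7) from one leap year to the next four years later (or differs when a century non-leap intervenes).
Leap-day weekdays: 2092:Fri 2096:Wed 2104:Fri 2108:Wed 2112:Mon 2116:Sat✓ 2120:Thu 2124:Tue 2128:Sun 2132:Fri 2136:Wed 2140:Mon 2144:Sat✓ …(3 more)… 2160:Fri 2164:Wed 2168:Mon 2172:Sat✓ 2176:Thu 2180:Tue 2184:Sun 2188:Fri 2192:Wed 2196:Mon 2204:Wed 2208:Mon 2212:Sat✓
Saturday: 2116, 2144, 2172, 2212 → 4.

4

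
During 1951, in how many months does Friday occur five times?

4

A month of length L has five Fridays iff its first Friday is on day ≤ L−28 (so day 1–3 in a 31-day month, 1–2 in a 30-day month, day 1 in a leap February).
Checking each month of 1951: Jan starts Mon (31d); Feb starts Thu (28d); Mar starts Thu (31d) ✓; Apr starts Sun (30d); May starts Tue (31d); Jun starts Fri (30d) ✓; Jul starts Sun (31d); Aug starts Wed (31d) ✓; Sep starts Sat (30d); Oct starts Mon (31d); Nov starts Thu (30d) ✓; Dec starts Sat (31d).
Five-Friday months: March, June, August, November → 4.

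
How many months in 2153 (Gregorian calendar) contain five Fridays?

A month of length L has five Fridays iff its first Friday is on day ≤ L−28 (so day 1–3 in a 31-day month, 1–2 in a 30-day month, day 1 in a leap February).
Checking each month of 2153: Jan starts Mon (31d); Feb starts Thu (28d); Mar starts Thu (31d) ✓; Apr starts Sun (30d); May starts Tue (31d); Jun starts Fri (30d) ✓; Jul starts Sun (31d); Aug starts Wed (31d) ✓; Sep starts Sat (30d); Oct starts Mon (31d); Nov starts Thu (30d) ✓; Dec starts Sat (31d).
Five-Friday months: March, June, August, November → 4.

4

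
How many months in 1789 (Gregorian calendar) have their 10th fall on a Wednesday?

1

Check the 10th of each month of 1789: Jan 10: Sat, Feb 10: Tue, Mar 10: Tue, Apr 10: Fri, May 10: Sun, Jun 10: Wed, Jul 10: Fri, Aug 10: Mon, Sep 10: Thu, Oct 10: Sat, Nov 10: Tue, Dec 10: Thu.
Wednesday occurs in June — 1 month.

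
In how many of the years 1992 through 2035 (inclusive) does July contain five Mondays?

19

July has 31 days; it has five Mondays when Monday falls among the first (month-length − 28) days — i.e. when July 1 is one of Monday/Sunday/Saturday.
July 1 by year: 1992:Wed 1993:Thu 1994:Fri 1995:Sat✓ 1996:Mon✓ 1997:Tue 1998:Wed 1999:Thu 2000:Sat✓ 2001:Sun✓ 2002:Mon✓ 2003:Tue 2004:Thu 2005:Fri 2006:Sat✓ …(14 more)… 2021:Thu 2022:Fri 2023:Sat✓ 2024:Mon✓ 2025:Tue 2026:Wed 2027:Thu 2028:Sat✓ 2029:Sun✓ 2030:Mon✓ 2031:Tue 2032:Thu 2033:Fri 2034:Sat✓ 2035:Sun✓
Years with five Mondays: 1995, 1996, 2000, 2001, 2002, 2006, 2007, 2012, 2013, 2017, 2018, 2019, 2023, 2024, 2028, 2029, 2030, 2034, 2035 → 19.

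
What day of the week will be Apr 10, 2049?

January 1, 2049 is a Friday.
April 10 is day 100 of the year, i.e. 99 days after Jan 1.
99 mod 7 = 1, so advance 1 weekday from Friday: Saturday.

Saturday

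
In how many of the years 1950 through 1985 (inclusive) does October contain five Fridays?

15

October has 31 days; it has five Fridays when Friday falls among the first (month-length − 28) days — i.e. when October 1 is one of Friday/Thursday/Wednesday.
October 1 by year: 1950:Sun 1951:Mon 1952:Wed✓ 1953:Thu✓ 1954:Fri✓ 1955:Sat 1956:Mon 1957:Tue 1958:Wed✓ 1959:Thu✓ 1960:Sat 1961:Sun 1962:Mon 1963:Tue 1964:Thu✓ …(6 more)… 1971:Fri✓ 1972:Sun 1973:Mon 1974:Tue 1975:Wed✓ 1976:Fri✓ 1977:Sat 1978:Sun 1979:Mon 1980:Wed✓ 1981:Thu✓ 1982:Fri✓ 1983:Sat 1984:Mon 1985:Tue
Years with five Fridays: 1952, 1953, 1954, 1958, 1959, 1964, 1965, 1969, 1970, 1971, 1975, 1976, 1980, 1981, 1982 → 15.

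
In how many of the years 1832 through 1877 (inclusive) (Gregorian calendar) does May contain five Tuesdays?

20

May has 31 days; it has five Tuesdays when Tuesday falls among the first (month-length − 28) days — i.e. when May 1 is one of Tuesday/Monday/Sunday.
May 1 by year: 1832:Tue✓ 1833:Wed 1834:Thu 1835:Fri 1836:Sun✓ 1837:Mon✓ 1838:Tue✓ 1839:Wed 1840:Fri 1841:Sat 1842:Sun✓ 1843:Mon✓ 1844:Wed 1845:Thu 1846:Fri …(16 more)… 1863:Fri 1864:Sun✓ 1865:Mon✓ 1866:Tue✓ 1867:Wed 1868:Fri 1869:Sat 1870:Sun✓ 1871:Mon✓ 1872:Wed 1873:Thu 1874:Fri 1875:Sat 1876:Mon✓ 1877:Tue✓
Years with five Tuesdays: 1832, 1836, 1837, 1838, 1842, 1843, 1848, 1849, 1853, 1854, 1855, 1859, 1860, 1864, 1865, 1866, 1870, 1871, 1876, 1877 → 20.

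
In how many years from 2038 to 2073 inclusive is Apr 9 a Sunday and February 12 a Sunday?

4

Check each year's weekday for Apr 9 and February 12:
  2038: Fri/Fri  2039: Sat/Sat  2040: Mon/Sun  2041: Tue/Tue  2042: Wed/Wed  2043: Thu/Thu  2044: Sat/Fri  2045: Sun/Sun ✓  2046: Mon/Mon  2047: Tue/Tue  2048: Thu/Wed  2049: Fri/Fri  2050: Sat/Sat  2051: Sun/Sun ✓  …(8 more)…  2060: Fri/Thu  2061: Sat/Sat  2062: Sun/Sun ✓  2063: Mon/Mon  2064: Wed/Tue  2065: Thu/Thu  2066: Fri/Fri  2067: Sat/Sat  2068: Mon/Sun  2069: Tue/Tue  2070: Wed/Wed  2071: Thu/Thu  2072: Sat/Fri  2073: Sun/Sun ✓
Both conditions hold in: 2045, 2051, 2062, 2073 — 4.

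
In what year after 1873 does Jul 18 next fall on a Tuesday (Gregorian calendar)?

From one year to the next, a fixed date's weekday advances by 1, or by 2 when a Feb 29 lies between the two dates.
1873: July 18 is Friday.
1874: Saturday (+1)
1875: Sunday (+1)
1876: Tuesday (+2)
Jul 18 falls on a Tuesday in 1876.

1876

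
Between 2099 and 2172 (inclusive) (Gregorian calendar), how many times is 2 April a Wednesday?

10

Track 2 April's weekday year by year (advancing +1, or +2 across a Feb 29):
  2099: Thu  2100: Fri (+1)  2101: Sat (+1)  2102: Sun (+1)  2103: Mon (+1)
  2104: Wed (+2) ✓  2105: Thu (+1)  2106: Fri (+1)  2107: Sat (+1)  2108: Mon (+2)
  2109: Tue (+1)  2110: Wed (+1) ✓  2111: Thu (+1)  2112: Sat (+2)  … (46 more years) …
  2159: Mon (+1)  2160: Wed (+2) ✓  2161: Thu (+1)  2162: Fri (+1)  2163: Sat (+1)
  2164: Mon (+2)  2165: Tue (+1)  2166: Wed (+1) ✓  2167: Thu (+1)  2168: Sat (+2)
  2169: Sun (+1)  2170: Mon (+1)  2171: Tue (+1)  2172: Thu (+2)
Wednesday years: 2104, 2110, 2121, 2127, 2132, 2138, 2149, 2155, 2160, 2166 — 10 in total.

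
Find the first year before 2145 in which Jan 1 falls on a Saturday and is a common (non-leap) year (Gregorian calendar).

2135

Jan 1 advances by 2 weekdays after a leap year and by 1 after a common year.
2145: Jan 1 is Friday.
2144: Wednesday (leap)
2143: Tuesday
2142: Monday
2141: Sunday
2140: Friday (leap)
2139: Thursday
2138: Wednesday
2137: Tuesday
2136: Sunday (leap)
2135: Saturday
2135 begins on a Saturday and is a common year.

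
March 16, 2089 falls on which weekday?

January 1, 2089 is a Saturday.
March 16 is day 75 of the year, i.e. 74 days after Jan 1.
74 mod 7 = 4, so advance 4 weekdays from Saturday: Wednesday.

Wednesday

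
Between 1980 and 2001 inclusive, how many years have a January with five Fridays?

10

January has 31 days; it has five Fridays when Friday falls among the first (month-length − 28) days — i.e. when January 1 is one of Friday/Thursday/Wednesday.
January 1 by year: 1980:Tue 1981:Thu✓ 1982:Fri✓ 1983:Sat 1984:Sun 1985:Tue 1986:Wed✓ 1987:Thu✓ 1988:Fri✓ 1989:Sun 1990:Mon 1991:Tue 1992:Wed✓ 1993:Fri✓ 1994:Sat 1995:Sun 1996:Mon 1997:Wed✓ 1998:Thu✓ 1999:Fri✓ 2000:Sat 2001:Mon
Years with five Fridays: 1981, 1982, 1986, 1987, 1988, 1992, 1993, 1997, 1998, 1999 → 10.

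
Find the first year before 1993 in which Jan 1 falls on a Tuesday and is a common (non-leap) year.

Jan 1 advances by 2 weekdays after a leap year and by 1 after a common year.
1993: Jan 1 is Friday.
1992: Wednesday (leap)
1991: Tuesday
1991 begins on a Tuesday and is a common year.

1991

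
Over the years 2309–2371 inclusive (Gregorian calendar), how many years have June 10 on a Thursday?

Track June 10's weekday year by year (advancing +1, or +2 across a Feb 29):
  2309: Thu ✓  2310: Fri (+1)  2311: Sat (+1)  2312: Mon (+2)  2313: Tue (+1)
  2314: Wed (+1)  2315: Thu (+1) ✓  2316: Sat (+2)  2317: Sun (+1)  2318: Mon (+1)
  2319: Tue (+1)  2320: Thu (+2) ✓  2321: Fri (+1)  2322: Sat (+1)  … (35 more years) …
  2358: Tue (+1)  2359: Wed (+1)  2360: Fri (+2)  2361: Sat (+1)  2362: Sun (+1)
  2363: Mon (+1)  2364: Wed (+2)  2365: Thu (+1) ✓  2366: Fri (+1)  2367: Sat (+1)
  2368: Mon (+2)  2369: Tue (+1)  2370: Wed (+1)  2371: Thu (+1) ✓
Thursday years: 2309, 2315, 2320, 2326, 2337, 2343, 2348, 2354, 2365, 2371 — 10 in total.

10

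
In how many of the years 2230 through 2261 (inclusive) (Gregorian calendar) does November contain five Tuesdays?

10

November has 30 days; it has five Tuesdays when Tuesday falls among the first (month-length − 28) days — i.e. when November 1 is one of Tuesday/Monday.
November 1 by year: 2230:Mon✓ 2231:Tue✓ 2232:Thu 2233:Fri 2234:Sat 2235:Sun 2236:Tue✓ 2237:Wed 2238:Thu 2239:Fri 2240:Sun 2241:Mon✓ 2242:Tue✓ 2243:Wed 2244:Fri 2245:Sat 2246:Sun 2247:Mon✓ 2248:Wed 2249:Thu 2250:Fri 2251:Sat 2252:Mon✓ 2253:Tue✓ 2254:Wed 2255:Thu 2256:Sat 2257:Sun 2258:Mon✓ 2259:Tue✓ 2260:Thu 2261:Fri
Years with five Tuesdays: 2230, 2231, 2236, 2241, 2242, 2247, 2252, 2253, 2258, 2259 → 10.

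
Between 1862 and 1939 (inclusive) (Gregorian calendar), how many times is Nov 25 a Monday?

Track Nov 25's weekday year by year (advancing +1, or +2 across a Feb 29):
  1862: Tue  1863: Wed (+1)  1864: Fri (+2)  1865: Sat (+1)  1866: Sun (+1)
  1867: Mon (+1) ✓  1868: Wed (+2)  1869: Thu (+1)  1870: Fri (+1)  1871: Sat (+1)
  1872: Mon (+2) ✓  1873: Tue (+1)  1874: Wed (+1)  1875: Thu (+1)  … (50 more years) …
  1926: Thu (+1)  1927: Fri (+1)  1928: Sun (+2)  1929: Mon (+1) ✓  1930: Tue (+1)
  1931: Wed (+1)  1932: Fri (+2)  1933: Sat (+1)  1934: Sun (+1)  1935: Mon (+1) ✓
  1936: Wed (+2)  1937: Thu (+1)  1938: Fri (+1)  1939: Sat (+1)
Monday years: 1867, 1872, 1878, 1889, 1895, 1901, 1907, 1912, 1918, 1929, 1935 — 11 in total.

11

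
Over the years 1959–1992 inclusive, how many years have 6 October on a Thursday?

5

Track 6 October's weekday year by year (advancing +1, or +2 across a Feb 29):
  1959: Tue  1960: Thu (+2) ✓  1961: Fri (+1)  1962: Sat (+1)  1963: Sun (+1)
  1964: Tue (+2)  1965: Wed (+1)  1966: Thu (+1) ✓  1967: Fri (+1)  1968: Sun (+2)
  1969: Mon (+1)  1970: Tue (+1)  1971: Wed (+1)  1972: Fri (+2)  … (6 more years) …
  1979: Sat (+1)  1980: Mon (+2)  1981: Tue (+1)  1982: Wed (+1)  1983: Thu (+1) ✓
  1984: Sat (+2)  1985: Sun (+1)  1986: Mon (+1)  1987: Tue (+1)  1988: Thu (+2) ✓
  1989: Fri (+1)  1990: Sat (+1)  1991: Sun (+1)  1992: Tue (+2)
Thursday years: 1960, 1966, 1977, 1983, 1988 — 5 in total.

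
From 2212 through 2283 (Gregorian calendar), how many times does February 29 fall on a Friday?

Leap years in 2212–2283: 18 of them.
Feb 29 weekday advances by 5 (mod 7) from one leap year to the next four years later (or differs when a century non-leap intervenes).
Leap-day weekdays: 2212:Sat 2216:Thu 2220:Tue 2224:Sun 2228:Fri✓ 2232:Wed 2236:Mon 2240:Sat 2244:Thu 2248:Tue 2252:Sun 2256:Fri✓ 2260:Wed 2264:Mon 2268:Sat 2272:Thu 2276:Tue 2280:Sun
Friday: 2228, 2256 → 2.

2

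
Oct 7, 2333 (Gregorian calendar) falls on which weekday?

Saturday

January 1, 2333 is a Sunday.
October 7 is day 280 of the year, i.e. 279 days after Jan 1.
279 mod 7 = 6, so advance 6 weekdays from Sunday: Saturday.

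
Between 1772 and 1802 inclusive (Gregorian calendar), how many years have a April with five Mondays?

April has 30 days; it has five Mondays when Monday falls among the first (month-length − 28) days — i.e. when April 1 is one of Monday/Sunday.
April 1 by year: 1772:Wed 1773:Thu 1774:Fri 1775:Sat 1776:Mon✓ 1777:Tue 1778:Wed 1779:Thu 1780:Sat 1781:Sun✓ 1782:Mon✓ 1783:Tue 1784:Thu 1785:Fri 1786:Sat 1787:Sun✓ 1788:Tue 1789:Wed 1790:Thu 1791:Fri 1792:Sun✓ 1793:Mon✓ 1794:Tue 1795:Wed 1796:Fri 1797:Sat 1798:Sun✓ 1799:Mon✓ 1800:Tue 1801:Wed 1802:Thu
Years with five Mondays: 1776, 1781, 1782, 1787, 1792, 1793, 1798, 1799 → 8.

8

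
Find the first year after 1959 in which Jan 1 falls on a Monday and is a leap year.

1968

Jan 1 advances by 2 weekdays after a leap year and by 1 after a common year.
1959: Jan 1 is Thursday.
1960: Friday (leap)
1961: Sunday
1962: Monday
1963: Tuesday
1964: Wednesday (leap)
1965: Friday
1966: Saturday
1967: Sunday
1968: Monday (leap)
1968 begins on a Monday and is a leap year.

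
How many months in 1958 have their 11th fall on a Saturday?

2

Check the 11th of each month of 1958: Jan 11: Sat, Feb 11: Tue, Mar 11: Tue, Apr 11: Fri, May 11: Sun, Jun 11: Wed, Jul 11: Fri, Aug 11: Mon, Sep 11: Thu, Oct 11: Sat, Nov 11: Tue, Dec 11: Thu.
Saturday occurs in January, October — 2 months.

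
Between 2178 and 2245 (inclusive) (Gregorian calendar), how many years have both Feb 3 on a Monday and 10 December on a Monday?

0

Check each year's weekday for Feb 3 and 10 December:
  2178: Tue/Thu  2179: Wed/Fri  2180: Thu/Sun  2181: Sat/Mon  2182: Sun/Tue  2183: Mon/Wed  2184: Tue/Fri  2185: Thu/Sat  2186: Fri/Sun  2187: Sat/Mon  2188: Sun/Wed  2189: Tue/Thu  2190: Wed/Fri  2191: Thu/Sat  …(40 more)…  2232: Fri/Mon  2233: Sun/Tue  2234: Mon/Wed  2235: Tue/Thu  2236: Wed/Sat  2237: Fri/Sun  2238: Sat/Mon  2239: Sun/Tue  2240: Mon/Thu  2241: Wed/Fri  2242: Thu/Sat  2243: Fri/Sun  2244: Sat/Tue  2245: Mon/Wed
Both conditions hold in: no year — 0.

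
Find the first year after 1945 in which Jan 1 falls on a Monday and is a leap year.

Jan 1 advances by 2 weekdays after a leap year and by 1 after a common year.
1945: Jan 1 is Monday.
1946: Tuesday
1947: Wednesday
1948: Thursday (leap)
1949: Saturday
1950: Sunday
1951: Monday
1952: Tuesday (leap)
1953: Thursday
1954: Friday
1955: Saturday
1956: Sunday (leap)
1957: Tuesday
1958: Wednesday
1959: Thursday
1960: Friday (leap)
1961: Sunday
1962: Monday
1963: Tuesday
1964: Wednesday (leap)
1965: Friday
1966: Saturday
1967: Sunday
1968: Monday (leap)
1968 begins on a Monday and is a leap year.

1968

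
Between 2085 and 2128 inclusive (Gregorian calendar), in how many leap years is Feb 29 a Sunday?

Leap years in 2085–2128: 10 of them.
Feb 29 weekday advances by 5 (mod 7) from one leap year to the next four years later (or differs when a century non-leap intervenes).
Leap-day weekdays: 2088:Sun✓ 2092:Fri 2096:Wed 2104:Fri 2108:Wed 2112:Mon 2116:Sat 2120:Thu 2124:Tue 2128:Sun✓
Sunday: 2088, 2128 → 2.

2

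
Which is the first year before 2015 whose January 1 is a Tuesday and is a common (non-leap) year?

2013

Jan 1 advances by 2 weekdays after a leap year and by 1 after a common year.
2015: Jan 1 is Thursday.
2014: Wednesday
2013: Tuesday
2013 begins on a Tuesday and is a common year.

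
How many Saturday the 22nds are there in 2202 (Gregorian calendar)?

1

Check the 22nd of each month of 2202: Jan 22: Fri, Feb 22: Mon, Mar 22: Mon, Apr 22: Thu, May 22: Sat, Jun 22: Tue, Jul 22: Thu, Aug 22: Sun, Sep 22: Wed, Oct 22: Fri, Nov 22: Mon, Dec 22: Wed.
Saturday occurs in May — 1 month.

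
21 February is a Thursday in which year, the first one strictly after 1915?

1918

From one year to the next, a fixed date's weekday advances by 1, or by 2 when a Feb 29 lies between the two dates.
1915: February 21 is Sunday.
1916: Monday (+1)
1917: Wednesday (+2)
1918: Thursday (+1)
21 February falls on a Thursday in 1918.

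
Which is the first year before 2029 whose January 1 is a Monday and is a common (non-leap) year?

Jan 1 advances by 2 weekdays after a leap year and by 1 after a common year.
2029: Jan 1 is Monday.
2028: Saturday (leap)
2027: Friday
2026: Thursday
2025: Wednesday
2024: Monday (leap)
2023: Sunday
2022: Saturday
2021: Friday
2020: Wednesday (leap)
2019: Tuesday
2018: Monday
2018 begins on a Monday and is a common year.

2018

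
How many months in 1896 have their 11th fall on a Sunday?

Check the 11th of each month of 1896: Jan 11: Sat, Feb 11: Tue, Mar 11: Wed, Apr 11: Sat, May 11: Mon, Jun 11: Thu, Jul 11: Sat, Aug 11: Tue, Sep 11: Fri, Oct 11: Sun, Nov 11: Wed, Dec 11: Fri.
Sunday occurs in October — 1 month.

1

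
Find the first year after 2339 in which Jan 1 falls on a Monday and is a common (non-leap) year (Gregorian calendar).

Jan 1 advances by 2 weekdays after a leap year and by 1 after a common year.
2339: Jan 1 is Sunday.
2340: Monday (leap)
2341: Wednesday
2342: Thursday
2343: Friday
2344: Saturday (leap)
2345: Monday
2345 begins on a Monday and is a common year.

2345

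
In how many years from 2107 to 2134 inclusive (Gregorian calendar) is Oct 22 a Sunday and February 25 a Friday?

1

Check each year's weekday for Oct 22 and February 25:
  2107: Sat/Fri  2108: Mon/Sat  2109: Tue/Mon  2110: Wed/Tue  2111: Thu/Wed  2112: Sat/Thu  2113: Sun/Sat  2114: Mon/Sun  2115: Tue/Mon  2116: Thu/Tue  2117: Fri/Thu  2118: Sat/Fri  2119: Sun/Sat  2120: Tue/Sun  2121: Wed/Tue  2122: Thu/Wed  2123: Fri/Thu  2124: Sun/Fri ✓  2125: Mon/Sun  2126: Tue/Mon  2127: Wed/Tue  2128: Fri/Wed  2129: Sat/Fri  2130: Sun/Sat  2131: Mon/Sun  2132: Wed/Mon  2133: Thu/Wed  2134: Fri/Thu
Both conditions hold in: 2124 — 1.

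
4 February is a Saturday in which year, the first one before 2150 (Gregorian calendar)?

From one year to the next, a fixed date's weekday advances by 1, or by 2 when a Feb 29 lies between the two dates.
2150: February 4 is Wednesday.
2149: Tuesday (−1)
2148: Sunday (−2)
2147: Saturday (−1)
4 February falls on a Saturday in 2147.

2147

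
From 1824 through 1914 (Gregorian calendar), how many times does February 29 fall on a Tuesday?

2

Leap years in 1824–1914: 22 of them.
Feb 29 weekday advances by 5 (mod 7) from one leap year to the next four years later (or differs when a century non-leap intervenes).
Leap-day weekdays: 1824:Sun 1828:Fri 1832:Wed 1836:Mon 1840:Sat 1844:Thu 1848:Tue✓ 1852:Sun 1856:Fri 1860:Wed 1864:Mon 1868:Sat 1872:Thu 1876:Tue✓ 1880:Sun 1884:Fri 1888:Wed 1892:Mon 1896:Sat 1904:Mon 1908:Sat 1912:Thu
Tuesday: 1848, 1876 → 2.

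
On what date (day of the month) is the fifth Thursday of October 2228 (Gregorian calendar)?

October 1, 2228 is a Wednesday, so the first Thursday is the 2nd.
The fifth Thursday is 2 + 28 = 30.

30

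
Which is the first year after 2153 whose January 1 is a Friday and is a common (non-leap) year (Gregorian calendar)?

Jan 1 advances by 2 weekdays after a leap year and by 1 after a common year.
2153: Jan 1 is Monday.
2154: Tuesday
2155: Wednesday
2156: Thursday (leap)
2157: Saturday
2158: Sunday
2159: Monday
2160: Tuesday (leap)
2161: Thursday
2162: Friday
2162 begins on a Friday and is a common year.

2162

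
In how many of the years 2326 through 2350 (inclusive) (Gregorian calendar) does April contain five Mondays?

7

April has 30 days; it has five Mondays when Monday falls among the first (month-length − 28) days — i.e. when April 1 is one of Monday/Sunday.
April 1 by year: 2326:Thu 2327:Fri 2328:Sun✓ 2329:Mon✓ 2330:Tue 2331:Wed 2332:Fri 2333:Sat 2334:Sun✓ 2335:Mon✓ 2336:Wed 2337:Thu 2338:Fri 2339:Sat 2340:Mon✓ 2341:Tue 2342:Wed 2343:Thu 2344:Sat 2345:Sun✓ 2346:Mon✓ 2347:Tue 2348:Thu 2349:Fri 2350:Sat
Years with five Mondays: 2328, 2329, 2334, 2335, 2340, 2345, 2346 → 7.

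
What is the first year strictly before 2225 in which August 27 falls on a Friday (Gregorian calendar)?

2224

From one year to the next, a fixed date's weekday advances by 1, or by 2 when a Feb 29 lies between the two dates.
2225: August 27 is Saturday.
2224: Friday (−1)
August 27 falls on a Friday in 2224.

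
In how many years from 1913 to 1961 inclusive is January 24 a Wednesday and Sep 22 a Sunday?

1

Check each year's weekday for January 24 and Sep 22:
  1913: Fri/Mon  1914: Sat/Tue  1915: Sun/Wed  1916: Mon/Fri  1917: Wed/Sat  1918: Thu/Sun  1919: Fri/Mon  1920: Sat/Wed  1921: Mon/Thu  1922: Tue/Fri  1923: Wed/Sat  1924: Thu/Mon  1925: Sat/Tue  1926: Sun/Wed  …(21 more)…  1948: Sat/Wed  1949: Mon/Thu  1950: Tue/Fri  1951: Wed/Sat  1952: Thu/Mon  1953: Sat/Tue  1954: Sun/Wed  1955: Mon/Thu  1956: Tue/Sat  1957: Thu/Sun  1958: Fri/Mon  1959: Sat/Tue  1960: Sun/Thu  1961: Tue/Fri
Both conditions hold in: 1940 — 1.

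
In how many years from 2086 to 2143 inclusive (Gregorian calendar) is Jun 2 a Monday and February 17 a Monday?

6

Check each year's weekday for Jun 2 and February 17:
  2086: Sun/Sun  2087: Mon/Mon ✓  2088: Wed/Tue  2089: Thu/Thu  2090: Fri/Fri  2091: Sat/Sat  2092: Mon/Sun  2093: Tue/Tue  2094: Wed/Wed  2095: Thu/Thu  2096: Sat/Fri  2097: Sun/Sun  2098: Mon/Mon ✓  2099: Tue/Tue  …(30 more)…  2130: Fri/Fri  2131: Sat/Sat  2132: Mon/Sun  2133: Tue/Tue  2134: Wed/Wed  2135: Thu/Thu  2136: Sat/Fri  2137: Sun/Sun  2138: Mon/Mon ✓  2139: Tue/Tue  2140: Thu/Wed  2141: Fri/Fri  2142: Sat/Sat  2143: Sun/Sun
Both conditions hold in: 2087, 2098, 2110, 2121, 2127, 2138 — 6.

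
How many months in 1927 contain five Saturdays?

A month of length L has five Saturdays iff its first Saturday is on day ≤ L−28 (so day 1–3 in a 31-day month, 1–2 in a 30-day month, day 1 in a leap February).
Checking each month of 1927: Jan starts Sat (31d) ✓; Feb starts Tue (28d); Mar starts Tue (31d); Apr starts Fri (30d) ✓; May starts Sun (31d); Jun starts Wed (30d); Jul starts Fri (31d) ✓; Aug starts Mon (31d); Sep starts Thu (30d); Oct starts Sat (31d) ✓; Nov starts Tue (30d); Dec starts Thu (31d) ✓.
Five-Saturday months: January, April, July, October, December → 5.

5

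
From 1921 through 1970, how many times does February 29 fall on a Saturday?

2

Leap years in 1921–1970: 12 of them.
Feb 29 weekday advances by 5 (mod 7) from one leap year to the next four years later (or differs when a century non-leap intervenes).
Leap-day weekdays: 1924:Fri 1928:Wed 1932:Mon 1936:Sat✓ 1940:Thu 1944:Tue 1948:Sun 1952:Fri 1956:Wed 1960:Mon 1964:Sat✓ 1968:Thu
Saturday: 1936, 1964 → 2.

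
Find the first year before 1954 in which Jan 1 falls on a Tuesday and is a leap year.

1952

Jan 1 advances by 2 weekdays after a leap year and by 1 after a common year.
1954: Jan 1 is Friday.
1953: Thursday
1952: Tuesday (leap)
1952 begins on a Tuesday and is a leap year.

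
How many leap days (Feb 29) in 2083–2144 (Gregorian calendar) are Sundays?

2

Leap years in 2083–2144: 15 of them.
Feb 29 weekday advances by 5 (mod 7) from one leap year to the next four years later (or differs when a century non-leap intervenes).
Leap-day weekdays: 2084:Tue 2088:Sun✓ 2092:Fri 2096:Wed 2104:Fri 2108:Wed 2112:Mon 2116:Sat 2120:Thu 2124:Tue 2128:Sun✓ 2132:Fri 2136:Wed 2140:Mon 2144:Sat
Sunday: 2088, 2128 → 2.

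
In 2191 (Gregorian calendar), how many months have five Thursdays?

4

A month of length L has five Thursdays iff its first Thursday is on day ≤ L−28 (so day 1–3 in a 31-day month, 1–2 in a 30-day month, day 1 in a leap February).
Checking each month of 2191: Jan starts Sat (31d); Feb starts Tue (28d); Mar starts Tue (31d) ✓; Apr starts Fri (30d); May starts Sun (31d); Jun starts Wed (30d) ✓; Jul starts Fri (31d); Aug starts Mon (31d); Sep starts Thu (30d) ✓; Oct starts Sat (31d); Nov starts Tue (30d); Dec starts Thu (31d) ✓.
Five-Thursday months: March, June, September, December → 4.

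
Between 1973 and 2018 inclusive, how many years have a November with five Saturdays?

November has 30 days; it has five Saturdays when Saturday falls among the first (month-length − 28) days — i.e. when November 1 is one of Saturday/Friday.
November 1 by year: 1973:Thu 1974:Fri✓ 1975:Sat✓ 1976:Mon 1977:Tue 1978:Wed 1979:Thu 1980:Sat✓ 1981:Sun 1982:Mon 1983:Tue 1984:Thu 1985:Fri✓ 1986:Sat✓ 1987:Sun …(16 more)… 2004:Mon 2005:Tue 2006:Wed 2007:Thu 2008:Sat✓ 2009:Sun 2010:Mon 2011:Tue 2012:Thu 2013:Fri✓ 2014:Sat✓ 2015:Sun 2016:Tue 2017:Wed 2018:Thu
Years with five Saturdays: 1974, 1975, 1980, 1985, 1986, 1991, 1996, 1997, 2002, 2003, 2008, 2013, 2014 → 13.

13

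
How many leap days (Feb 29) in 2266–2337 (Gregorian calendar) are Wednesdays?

Leap years in 2266–2337: 17 of them.
Feb 29 weekday advances by 5 (mod 7) from one leap year to the next four years later (or differs when a century non-leap intervenes).
Leap-day weekdays: 2268:Sat 2272:Thu 2276:Tue 2280:Sun 2284:Fri 2288:Wed✓ 2292:Mon 2296:Sat 2304:Mon 2308:Sat 2312:Thu 2316:Tue 2320:Sun 2324:Fri 2328:Wed✓ 2332:Mon 2336:Sat
Wednesday: 2288, 2328 → 2.

2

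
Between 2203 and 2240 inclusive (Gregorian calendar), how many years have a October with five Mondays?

17

October has 31 days; it has five Mondays when Monday falls among the first (month-length − 28) days — i.e. when October 1 is one of Monday/Sunday/Saturday.
October 1 by year: 2203:Sat✓ 2204:Mon✓ 2205:Tue 2206:Wed 2207:Thu 2208:Sat✓ 2209:Sun✓ 2210:Mon✓ 2211:Tue 2212:Thu 2213:Fri 2214:Sat✓ 2215:Sun✓ 2216:Tue 2217:Wed …(8 more)… 2226:Sun✓ 2227:Mon✓ 2228:Wed 2229:Thu 2230:Fri 2231:Sat✓ 2232:Mon✓ 2233:Tue 2234:Wed 2235:Thu 2236:Sat✓ 2237:Sun✓ 2238:Mon✓ 2239:Tue 2240:Thu
Years with five Mondays: 2203, 2204, 2208, 2209, 2210, 2214, 2215, 2220, 2221, 2225, 2226, 2227, 2231, 2232, 2236, 2237, 2238 → 17.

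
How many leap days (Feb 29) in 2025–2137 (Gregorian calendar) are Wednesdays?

5

Leap years in 2025–2137: 27 of them.
Feb 29 weekday advances by 5 (mod 7) from one leap year to the next four years later (or differs when a century non-leap intervenes).
Leap-day weekdays: 2028:Tue 2032:Sun 2036:Fri 2040:Wed✓ 2044:Mon 2048:Sat 2052:Thu 2056:Tue 2060:Sun 2064:Fri 2068:Wed✓ 2072:Mon 2076:Sat 2080:Thu 2084:Tue 2088:Sun 2092:Fri 2096:Wed✓ 2104:Fri 2108:Wed✓ 2112:Mon 2116:Sat 2120:Thu 2124:Tue 2128:Sun 2132:Fri 2136:Wed✓
Wednesday: 2040, 2068, 2096, 2108, 2136 → 5.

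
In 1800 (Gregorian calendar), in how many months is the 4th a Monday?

Check the 4th of each month of 1800: Jan 4: Sat, Feb 4: Tue, Mar 4: Tue, Apr 4: Fri, May 4: Sun, Jun 4: Wed, Jul 4: Fri, Aug 4: Mon, Sep 4: Thu, Oct 4: Sat, Nov 4: Tue, Dec 4: Thu.
Monday occurs in August — 1 month.

1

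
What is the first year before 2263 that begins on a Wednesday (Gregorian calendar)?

2262

Jan 1 advances by 2 weekdays after a leap year and by 1 after a common year.
2263: Jan 1 is Thursday.
2262: Wednesday
2262 begins on a Wednesday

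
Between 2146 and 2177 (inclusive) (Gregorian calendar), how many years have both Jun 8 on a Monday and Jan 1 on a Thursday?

3

Check each year's weekday for Jun 8 and Jan 1:
  2146: Wed/Sat  2147: Thu/Sun  2148: Sat/Mon  2149: Sun/Wed  2150: Mon/Thu ✓  2151: Tue/Fri  2152: Thu/Sat  2153: Fri/Mon  2154: Sat/Tue  2155: Sun/Wed  2156: Tue/Thu  2157: Wed/Sat  2158: Thu/Sun  2159: Fri/Mon  …(4 more)…  2164: Fri/Sun  2165: Sat/Tue  2166: Sun/Wed  2167: Mon/Thu ✓  2168: Wed/Fri  2169: Thu/Sun  2170: Fri/Mon  2171: Sat/Tue  2172: Mon/Wed  2173: Tue/Fri  2174: Wed/Sat  2175: Thu/Sun  2176: Sat/Mon  2177: Sun/Wed
Both conditions hold in: 2150, 2161, 2167 — 3.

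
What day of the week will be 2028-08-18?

Friday

January 1, 2028 is a Saturday.
August 18 is day 231 of the year, i.e. 230 days after Jan 1.
230 mod 7 = 6, so advance 6 weekdays from Saturday: Friday.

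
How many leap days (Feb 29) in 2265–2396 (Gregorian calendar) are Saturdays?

6

Leap years in 2265–2396: 32 of them.
Feb 29 weekday advances by 5 (mod 7) from one leap year to the next four years later (or differs when a century non-leap intervenes).
Leap-day weekdays: 2268:Sat✓ 2272:Thu 2276:Tue 2280:Sun 2284:Fri 2288:Wed 2292:Mon 2296:Sat✓ 2304:Mon 2308:Sat✓ 2312:Thu 2316:Tue 2320:Sun …(6 more)… 2348:Sun 2352:Fri 2356:Wed 2360:Mon 2364:Sat✓ 2368:Thu 2372:Tue 2376:Sun 2380:Fri 2384:Wed 2388:Mon 2392:Sat✓ 2396:Thu
Saturday: 2268, 2296, 2308, 2336, 2364, 2392 → 6.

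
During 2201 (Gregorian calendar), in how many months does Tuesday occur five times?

4

A month of length L has five Tuesdays iff its first Tuesday is on day ≤ L−28 (so day 1–3 in a 31-day month, 1–2 in a 30-day month, day 1 in a leap February).
Checking each month of 2201: Jan starts Thu (31d); Feb starts Sun (28d); Mar starts Sun (31d) ✓; Apr starts Wed (30d); May starts Fri (31d); Jun starts Mon (30d) ✓; Jul starts Wed (31d); Aug starts Sat (31d); Sep starts Tue (30d) ✓; Oct starts Thu (31d); Nov starts Sun (30d); Dec starts Tue (31d) ✓.
Five-Tuesday months: March, June, September, December → 4.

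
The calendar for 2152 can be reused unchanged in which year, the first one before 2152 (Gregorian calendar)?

Two years share a calendar iff Jan 1 falls on the same weekday and both are leap or both are common. 2152: Jan 1 is Saturday, leap year.
2151: Jan 1 Friday, common
2150: Jan 1 Thursday, common
2149: Jan 1 Wednesday, common
2148: Jan 1 Monday, leap
2147: Jan 1 Sunday, common
2146: Jan 1 Saturday, common
2145: Jan 1 Friday, common
2144: Jan 1 Wednesday, leap
2143: Jan 1 Tuesday, common
2142: Jan 1 Monday, common
2141: Jan 1 Sunday, common
2140: Jan 1 Friday, leap
2139: Jan 1 Thursday, common
2138: Jan 1 Wednesday, common
2137: Jan 1 Tuesday, common
2136: Jan 1 Sunday, leap
2135: Jan 1 Saturday, common
2134: Jan 1 Friday, common
2133: Jan 1 Thursday, common
2132: Jan 1 Tuesday, leap
2131: Jan 1 Monday, common
2130: Jan 1 Sunday, common
2129: Jan 1 Saturday, common
2128: Jan 1 Thursday, leap
2127: Jan 1 Wednesday, common
2126: Jan 1 Tuesday, common
2125: Jan 1 Monday, common
2124: Jan 1 Saturday, leap
2124 matches on both conditions.

2124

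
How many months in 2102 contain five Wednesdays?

A month of length L has five Wednesdays iff its first Wednesday is on day ≤ L−28 (so day 1–3 in a 31-day month, 1–2 in a 30-day month, day 1 in a leap February).
Checking each month of 2102: Jan starts Sun (31d); Feb starts Wed (28d); Mar starts Wed (31d) ✓; Apr starts Sat (30d); May starts Mon (31d) ✓; Jun starts Thu (30d); Jul starts Sat (31d); Aug starts Tue (31d) ✓; Sep starts Fri (30d); Oct starts Sun (31d); Nov starts Wed (30d) ✓; Dec starts Fri (31d).
Five-Wednesday months: March, May, August, November → 4.

4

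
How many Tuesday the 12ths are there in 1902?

Check the 12th of each month of 1902: Jan 12: Sun, Feb 12: Wed, Mar 12: Wed, Apr 12: Sat, May 12: Mon, Jun 12: Thu, Jul 12: Sat, Aug 12: Tue, Sep 12: Fri, Oct 12: Sun, Nov 12: Wed, Dec 12: Fri.
Tuesday occurs in August — 1 month.

1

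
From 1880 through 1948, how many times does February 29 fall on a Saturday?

3

Leap years in 1880–1948: 17 of them.
Feb 29 weekday advances by 5 (mod 7) from one leap year to the next four years later (or differs when a century non-leap intervenes).
Leap-day weekdays: 1880:Sun 1884:Fri 1888:Wed 1892:Mon 1896:Sat✓ 1904:Mon 1908:Sat✓ 1912:Thu 1916:Tue 1920:Sun 1924:Fri 1928:Wed 1932:Mon 1936:Sat✓ 1940:Thu 1944:Tue 1948:Sun
Saturday: 1896, 1908, 1936 → 3.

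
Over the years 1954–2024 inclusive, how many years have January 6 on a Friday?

11

Track January 6's weekday year by year (advancing +1, or +2 across a Feb 29):
  1954: Wed  1955: Thu (+1)  1956: Fri (+1) ✓  1957: Sun (+2)  1958: Mon (+1)
  1959: Tue (+1)  1960: Wed (+1)  1961: Fri (+2) ✓  1962: Sat (+1)  1963: Sun (+1)
  1964: Mon (+1)  1965: Wed (+2)  1966: Thu (+1)  1967: Fri (+1) ✓  … (43 more years) …
  2011: Thu (+1)  2012: Fri (+1) ✓  2013: Sun (+2)  2014: Mon (+1)  2015: Tue (+1)
  2016: Wed (+1)  2017: Fri (+2) ✓  2018: Sat (+1)  2019: Sun (+1)  2020: Mon (+1)
  2021: Wed (+2)  2022: Thu (+1)  2023: Fri (+1) ✓  2024: Sat (+1)
Friday years: 1956, 1961, 1967, 1978, 1984, 1989, 1995, 2006, 2012, 2017, 2023 — 11 in total.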